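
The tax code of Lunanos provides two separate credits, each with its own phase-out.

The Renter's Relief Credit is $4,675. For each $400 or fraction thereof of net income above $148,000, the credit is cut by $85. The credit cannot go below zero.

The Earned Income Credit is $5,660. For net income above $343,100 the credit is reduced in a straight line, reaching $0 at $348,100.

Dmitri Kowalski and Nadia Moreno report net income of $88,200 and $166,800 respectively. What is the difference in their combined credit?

Dmitri ($88,200): Renter's Relief Credit: $88,200 is at or below the $148,000 threshold, so the full $4,675 applies. Earned Income Credit: $88,200 is at or below the $343,100 threshold, so the full $5,660 applies. total $4,675 + $5,660 = $10,335
Nadia ($166,800): Renter's Relief Credit: income exceeds $148,000 by $18,800, which is 47 full-or-partial $400 increments; reduction = 47 × $85 = $3,995, leaving $680. Earned Income Credit: $166,800 is at or below the $343,100 threshold, so the full $5,660 applies. total $680 + $5,660 = $6,340
Difference: |$10,335 − $6,340| = $3,995.

$3,995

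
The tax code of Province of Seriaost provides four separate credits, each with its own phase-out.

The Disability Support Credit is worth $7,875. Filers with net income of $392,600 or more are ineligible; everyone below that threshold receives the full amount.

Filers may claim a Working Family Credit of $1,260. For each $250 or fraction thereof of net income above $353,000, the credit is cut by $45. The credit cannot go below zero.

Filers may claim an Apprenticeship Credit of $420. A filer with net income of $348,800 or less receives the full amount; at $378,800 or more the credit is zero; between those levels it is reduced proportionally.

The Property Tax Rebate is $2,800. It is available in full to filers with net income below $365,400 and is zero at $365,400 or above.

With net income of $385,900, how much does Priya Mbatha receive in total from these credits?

$7,875

Disability Support Credit: $385,900 is below the $392,600 cutoff, so the full $7,875 applies.
Working Family Credit: income exceeds $353,000 by $32,900 → 132 increments × $45 = $5,940 ≥ base, so the credit is $0.
Apprenticeship Credit: $385,900 is at or above $378,800, so the credit is $0.
Property Tax Rebate: $385,900 meets or exceeds the $365,400 cutoff, so the credit is $0.
Total: $7,875 + $0 + $0 + $0 = $7,875.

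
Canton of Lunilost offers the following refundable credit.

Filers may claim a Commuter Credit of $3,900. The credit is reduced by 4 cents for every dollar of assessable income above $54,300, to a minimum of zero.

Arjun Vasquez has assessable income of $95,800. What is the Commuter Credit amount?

$2,240

Commuter Credit: 4% of the $41,500 excess over $54,300 is $1,660; credit = $3,900 − $1,660 = $2,240.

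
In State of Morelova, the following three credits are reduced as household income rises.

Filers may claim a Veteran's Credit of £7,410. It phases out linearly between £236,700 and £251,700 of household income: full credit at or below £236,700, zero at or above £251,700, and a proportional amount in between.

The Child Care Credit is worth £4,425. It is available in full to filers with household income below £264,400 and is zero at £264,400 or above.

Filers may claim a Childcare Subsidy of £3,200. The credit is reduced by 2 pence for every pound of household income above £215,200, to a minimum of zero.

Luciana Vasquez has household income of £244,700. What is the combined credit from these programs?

Veteran's Credit: £244,700 is £8,000 into a £15,000 phase-out range, leaving 7,000/15,000 of the credit: £7,410 × 7,000/15,000 = £3,458.
Child Care Credit: £244,700 is below the £264,400 cutoff, so the full £4,425 applies.
Childcare Subsidy: 2% of the £29,500 excess over £215,200 is £590; credit = £3,200 − £590 = £2,610.
Total: £3,458 + £4,425 + £2,610 = £10,493.

£10,493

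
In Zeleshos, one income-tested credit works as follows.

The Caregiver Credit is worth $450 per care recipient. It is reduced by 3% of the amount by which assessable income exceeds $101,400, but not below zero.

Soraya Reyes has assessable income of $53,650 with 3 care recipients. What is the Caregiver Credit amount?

Caregiver Credit: base = 3 × $450 = $1,350. $53,650 is at or below the $101,400 threshold, so the full $1,350 applies.

$1,350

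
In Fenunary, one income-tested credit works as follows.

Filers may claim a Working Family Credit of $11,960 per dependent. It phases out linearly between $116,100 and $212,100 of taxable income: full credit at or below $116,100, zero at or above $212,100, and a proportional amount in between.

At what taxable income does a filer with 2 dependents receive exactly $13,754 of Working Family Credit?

$156,900

Full credit = 2 × $11,960 = $23,920.
$13,754 is 13,754/23,920 of the full $23,920, so 10,166/23,920 of the $96,000 range has been used: income = $116,100 + $96,000 × 10,166/23,920 = $156,900.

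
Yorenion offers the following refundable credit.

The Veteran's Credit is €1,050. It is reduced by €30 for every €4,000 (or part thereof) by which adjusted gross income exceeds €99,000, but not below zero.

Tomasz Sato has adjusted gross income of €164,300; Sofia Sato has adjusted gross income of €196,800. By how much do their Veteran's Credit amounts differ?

€240

Tomasz (€164,300): Veteran's Credit: income exceeds €99,000 by €65,300, which is 17 full-or-partial €4,000 increments; reduction = 17 × €30 = €510, leaving €540.
Sofia (€196,800): Veteran's Credit: income exceeds €99,000 by €97,800, which is 25 full-or-partial €4,000 increments; reduction = 25 × €30 = €750, leaving €300.
Difference: |€540 − €300| = €240.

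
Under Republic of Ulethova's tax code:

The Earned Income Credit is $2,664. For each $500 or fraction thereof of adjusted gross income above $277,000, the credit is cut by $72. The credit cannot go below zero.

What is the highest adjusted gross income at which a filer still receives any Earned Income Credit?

After 36 increments the reduction is 36 × $72 = $2,592, leaving $72; one more increment wipes it out. Increment 36 ends at excess 36 × $500 = $18,000, so the highest qualifying income is $277,000 + $18,000 = $295,000.

$295,000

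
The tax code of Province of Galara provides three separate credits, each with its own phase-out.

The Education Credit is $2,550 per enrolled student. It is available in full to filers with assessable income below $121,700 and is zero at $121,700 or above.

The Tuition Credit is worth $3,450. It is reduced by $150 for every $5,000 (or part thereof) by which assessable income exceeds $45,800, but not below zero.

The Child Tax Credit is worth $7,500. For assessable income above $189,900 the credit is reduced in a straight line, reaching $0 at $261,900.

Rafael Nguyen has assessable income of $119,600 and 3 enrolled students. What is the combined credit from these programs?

$16,350

Education Credit: base = 3 × $2,550 = $7,650. $119,600 is below the $121,700 cutoff, so the full $7,650 applies.
Tuition Credit: income exceeds $45,800 by $73,800, which is 15 full-or-partial $5,000 increments; reduction = 15 × $150 = $2,250, leaving $1,200.
Child Tax Credit: $119,600 is at or below the $189,900 threshold, so the full $7,500 applies.
Total: $7,650 + $1,200 + $7,500 = $16,350.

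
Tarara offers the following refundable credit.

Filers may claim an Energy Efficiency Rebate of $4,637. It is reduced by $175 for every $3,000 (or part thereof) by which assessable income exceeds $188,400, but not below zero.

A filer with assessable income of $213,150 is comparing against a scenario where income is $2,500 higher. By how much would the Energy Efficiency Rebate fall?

At $213,150 — income exceeds $188,400 by $24,750, which is 9 full-or-partial $3,000 increments; reduction = 9 × $175 = $1,575, leaving $3,062.
At $215,650 — income exceeds $188,400 by $27,250, which is 10 full-or-partial $3,000 increments; reduction = 10 × $175 = $1,750, leaving $2,887.
Lost: $3,062 − $2,887 = $175.

$175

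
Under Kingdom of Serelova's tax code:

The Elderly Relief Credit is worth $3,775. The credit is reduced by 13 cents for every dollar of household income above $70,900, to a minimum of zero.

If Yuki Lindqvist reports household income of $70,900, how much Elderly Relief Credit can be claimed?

$3,775

Elderly Relief Credit: $70,900 is at or below the $70,900 threshold, so the full $3,775 applies.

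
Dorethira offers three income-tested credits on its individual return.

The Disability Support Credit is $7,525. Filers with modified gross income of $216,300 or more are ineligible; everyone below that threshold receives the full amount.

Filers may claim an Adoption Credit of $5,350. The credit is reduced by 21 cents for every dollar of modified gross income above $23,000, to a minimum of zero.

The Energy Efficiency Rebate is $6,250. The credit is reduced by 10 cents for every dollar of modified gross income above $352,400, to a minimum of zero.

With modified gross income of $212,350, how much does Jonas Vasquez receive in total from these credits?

Disability Support Credit: $212,350 is below the $216,300 cutoff, so the full $7,525 applies.
Adoption Credit: 21% of the $189,350 excess over $23,000 is $39,763.50 ≥ base, so the credit is $0.
Energy Efficiency Rebate: $212,350 is at or below the $352,400 threshold, so the full $6,250 applies.
Total: $7,525 + $0 + $6,250 = $13,775.

$13,775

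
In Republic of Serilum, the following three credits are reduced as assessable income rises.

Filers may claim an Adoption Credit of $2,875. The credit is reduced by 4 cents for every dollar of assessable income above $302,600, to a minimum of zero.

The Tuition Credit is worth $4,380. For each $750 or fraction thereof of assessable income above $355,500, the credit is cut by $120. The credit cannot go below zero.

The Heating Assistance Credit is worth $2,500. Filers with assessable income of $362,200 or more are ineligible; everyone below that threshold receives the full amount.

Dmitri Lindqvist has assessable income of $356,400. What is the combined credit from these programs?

Adoption Credit: 4% of the $53,800 excess over $302,600 is $2,152; credit = $2,875 − $2,152 = $723.
Tuition Credit: income exceeds $355,500 by $900, which is 2 full-or-partial $750 increments; reduction = 2 × $120 = $240, leaving $4,140.
Heating Assistance Credit: $356,400 is below the $362,200 cutoff, so the full $2,500 applies.
Total: $723 + $4,140 + $2,500 = $7,363.

$7,363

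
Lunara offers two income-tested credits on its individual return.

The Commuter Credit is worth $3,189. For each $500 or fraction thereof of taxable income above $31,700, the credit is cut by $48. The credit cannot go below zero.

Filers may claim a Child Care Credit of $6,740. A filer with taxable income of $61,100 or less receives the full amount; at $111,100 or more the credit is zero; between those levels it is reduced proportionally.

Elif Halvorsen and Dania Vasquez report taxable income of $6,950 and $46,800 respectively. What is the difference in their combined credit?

Elif ($6,950): Commuter Credit: $6,950 is at or below the $31,700 threshold, so the full $3,189 applies. Child Care Credit: $6,950 is at or below the $61,100 threshold, so the full $6,740 applies. total $3,189 + $6,740 = $9,929
Dania ($46,800): Commuter Credit: income exceeds $31,700 by $15,100, which is 31 full-or-partial $500 increments; reduction = 31 × $48 = $1,488, leaving $1,701. Child Care Credit: $46,800 is at or below the $61,100 threshold, so the full $6,740 applies. total $1,701 + $6,740 = $8,441
Difference: |$9,929 − $8,441| = $1,488.

$1,488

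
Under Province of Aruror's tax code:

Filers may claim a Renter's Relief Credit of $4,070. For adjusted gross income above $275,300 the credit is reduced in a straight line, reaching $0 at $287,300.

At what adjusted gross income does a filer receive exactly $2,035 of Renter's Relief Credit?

$2,035 is 2,035/4,070 of the full $4,070, so 2,035/4,070 of the $12,000 range has been used: income = $275,300 + $12,000 × 2,035/4,070 = $281,300.

$281,300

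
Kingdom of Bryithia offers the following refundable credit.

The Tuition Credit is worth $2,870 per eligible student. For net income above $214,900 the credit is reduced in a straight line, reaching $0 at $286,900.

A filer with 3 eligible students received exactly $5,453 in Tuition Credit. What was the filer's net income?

Full credit = 3 × $2,870 = $8,610.
$5,453 is 5,453/8,610 of the full $8,610, so 3,157/8,610 of the $72,000 range has been used: income = $214,900 + $72,000 × 3,157/8,610 = $241,300.

$241,300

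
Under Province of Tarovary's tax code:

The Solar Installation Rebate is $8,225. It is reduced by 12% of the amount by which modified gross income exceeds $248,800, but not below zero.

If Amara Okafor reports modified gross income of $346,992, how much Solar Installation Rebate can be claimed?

$0

Solar Installation Rebate: 12% of the $98,192 excess over $248,800 is $11,783.04 ≥ base, so the credit is $0.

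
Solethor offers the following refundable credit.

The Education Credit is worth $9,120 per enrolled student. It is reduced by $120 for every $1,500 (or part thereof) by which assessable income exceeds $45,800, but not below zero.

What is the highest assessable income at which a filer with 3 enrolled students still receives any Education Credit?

Full credit = 3 × $9,120 = $27,360.
After 227 increments the reduction is 227 × $120 = $27,240, leaving $120; one more increment wipes it out. Increment 227 ends at excess 227 × $1,500 = $340,500, so the highest qualifying income is $45,800 + $340,500 = $386,300.

$386,300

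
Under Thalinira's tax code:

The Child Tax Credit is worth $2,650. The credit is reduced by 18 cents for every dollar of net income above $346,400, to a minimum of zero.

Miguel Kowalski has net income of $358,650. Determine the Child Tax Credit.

$445

Child Tax Credit: 18% of the $12,250 excess over $346,400 is $2,205; credit = $2,650 − $2,205 = $445.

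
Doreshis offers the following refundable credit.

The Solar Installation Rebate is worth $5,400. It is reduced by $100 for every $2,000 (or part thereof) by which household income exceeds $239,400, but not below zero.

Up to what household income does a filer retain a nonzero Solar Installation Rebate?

After 53 increments the reduction is 53 × $100 = $5,300, leaving $100; one more increment wipes it out. Increment 53 ends at excess 53 × $2,000 = $106,000, so the highest qualifying income is $239,400 + $106,000 = $345,400.

$345,400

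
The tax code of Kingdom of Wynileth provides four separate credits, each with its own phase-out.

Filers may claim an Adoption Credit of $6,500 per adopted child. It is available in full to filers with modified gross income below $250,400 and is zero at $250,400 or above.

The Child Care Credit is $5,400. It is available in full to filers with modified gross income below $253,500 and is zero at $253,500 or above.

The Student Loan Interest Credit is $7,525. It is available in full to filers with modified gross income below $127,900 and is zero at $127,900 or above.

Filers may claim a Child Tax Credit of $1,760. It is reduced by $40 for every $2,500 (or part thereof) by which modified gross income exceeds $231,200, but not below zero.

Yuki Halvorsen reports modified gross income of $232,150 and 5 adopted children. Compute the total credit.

Adoption Credit: base = 5 × $6,500 = $32,500. $232,150 is below the $250,400 cutoff, so the full $32,500 applies.
Child Care Credit: $232,150 is below the $253,500 cutoff, so the full $5,400 applies.
Student Loan Interest Credit: $232,150 meets or exceeds the $127,900 cutoff, so the credit is $0.
Child Tax Credit: income exceeds $231,200 by $950, which is 1 full-or-partial $2,500 increment; reduction = 1 × $40 = $40, leaving $1,720.
Total: $32,500 + $5,400 + $0 + $1,720 = $39,620.

$39,620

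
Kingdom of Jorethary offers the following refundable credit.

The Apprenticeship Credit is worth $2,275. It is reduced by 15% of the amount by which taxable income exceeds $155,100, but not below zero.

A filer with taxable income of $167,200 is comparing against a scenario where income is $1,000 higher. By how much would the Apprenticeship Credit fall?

At $167,200 — 15% of the $12,100 excess over $155,100 is $1,815; credit = $2,275 − $1,815 = $460.
At $168,200 — 15% of the $13,100 excess over $155,100 is $1,965; credit = $2,275 − $1,965 = $310.
Lost: $460 − $310 = $150.

$150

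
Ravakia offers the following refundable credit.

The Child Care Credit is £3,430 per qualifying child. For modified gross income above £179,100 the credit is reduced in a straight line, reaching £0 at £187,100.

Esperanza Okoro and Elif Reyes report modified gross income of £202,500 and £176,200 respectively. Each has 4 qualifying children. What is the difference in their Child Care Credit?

£13,720

Esperanza (£202,500): Child Care Credit: base = 4 × £3,430 = £13,720. £202,500 is at or above £187,100, so the credit is £0.
Elif (£176,200): Child Care Credit: base = 4 × £3,430 = £13,720. £176,200 is at or below the £179,100 threshold, so the full £13,720 applies.
Difference: |£0 − £13,720| = £13,720.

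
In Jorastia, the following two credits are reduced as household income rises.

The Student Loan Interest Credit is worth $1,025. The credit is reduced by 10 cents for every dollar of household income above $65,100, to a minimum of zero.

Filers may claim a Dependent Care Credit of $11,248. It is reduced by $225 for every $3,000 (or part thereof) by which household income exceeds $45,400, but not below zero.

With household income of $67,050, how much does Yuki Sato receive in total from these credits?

Student Loan Interest Credit: 10% of the $1,950 excess over $65,100 is $195; credit = $1,025 − $195 = $830.
Dependent Care Credit: income exceeds $45,400 by $21,650, which is 8 full-or-partial $3,000 increments; reduction = 8 × $225 = $1,800, leaving $9,448.
Total: $830 + $9,448 = $10,278.

$10,278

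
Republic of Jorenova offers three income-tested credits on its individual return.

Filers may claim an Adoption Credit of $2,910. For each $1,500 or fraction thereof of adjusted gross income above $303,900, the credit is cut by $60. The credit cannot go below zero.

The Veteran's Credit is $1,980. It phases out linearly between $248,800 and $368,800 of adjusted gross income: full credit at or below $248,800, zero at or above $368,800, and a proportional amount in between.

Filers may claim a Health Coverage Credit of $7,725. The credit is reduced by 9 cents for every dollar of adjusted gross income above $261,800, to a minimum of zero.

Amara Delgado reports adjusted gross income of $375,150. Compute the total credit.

$30

Adoption Credit: income exceeds $303,900 by $71,250, which is 48 full-or-partial $1,500 increments; reduction = 48 × $60 = $2,880, leaving $30.
Veteran's Credit: $375,150 is at or above $368,800, so the credit is $0.
Health Coverage Credit: 9% of the $113,350 excess over $261,800 is $10,201.50 ≥ base, so the credit is $0.
Total: $30 + $0 + $0 = $30.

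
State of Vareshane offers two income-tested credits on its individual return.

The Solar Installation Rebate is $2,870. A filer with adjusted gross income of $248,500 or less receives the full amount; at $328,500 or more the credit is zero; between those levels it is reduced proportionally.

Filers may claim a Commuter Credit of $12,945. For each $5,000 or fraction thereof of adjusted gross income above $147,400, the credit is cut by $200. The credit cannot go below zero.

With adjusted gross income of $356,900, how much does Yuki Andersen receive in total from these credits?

Solar Installation Rebate: $356,900 is at or above $328,500, so the credit is $0.
Commuter Credit: income exceeds $147,400 by $209,500, which is 42 full-or-partial $5,000 increments; reduction = 42 × $200 = $8,400, leaving $4,545.
Total: $0 + $4,545 = $4,545.

$4,545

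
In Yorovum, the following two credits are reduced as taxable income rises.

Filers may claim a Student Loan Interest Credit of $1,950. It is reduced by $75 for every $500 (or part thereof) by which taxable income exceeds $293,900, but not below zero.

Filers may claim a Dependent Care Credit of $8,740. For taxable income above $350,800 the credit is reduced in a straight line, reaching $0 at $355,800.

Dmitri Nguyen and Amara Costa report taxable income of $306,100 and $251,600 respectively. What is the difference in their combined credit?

Dmitri ($306,100): Student Loan Interest Credit: income exceeds $293,900 by $12,200, which is 25 full-or-partial $500 increments; reduction = 25 × $75 = $1,875, leaving $75. Dependent Care Credit: $306,100 is at or below the $350,800 threshold, so the full $8,740 applies. total $75 + $8,740 = $8,815
Amara ($251,600): Student Loan Interest Credit: $251,600 is at or below the $293,900 threshold, so the full $1,950 applies. Dependent Care Credit: $251,600 is at or below the $350,800 threshold, so the full $8,740 applies. total $1,950 + $8,740 = $10,690
Difference: |$8,815 − $10,690| = $1,875.

$1,875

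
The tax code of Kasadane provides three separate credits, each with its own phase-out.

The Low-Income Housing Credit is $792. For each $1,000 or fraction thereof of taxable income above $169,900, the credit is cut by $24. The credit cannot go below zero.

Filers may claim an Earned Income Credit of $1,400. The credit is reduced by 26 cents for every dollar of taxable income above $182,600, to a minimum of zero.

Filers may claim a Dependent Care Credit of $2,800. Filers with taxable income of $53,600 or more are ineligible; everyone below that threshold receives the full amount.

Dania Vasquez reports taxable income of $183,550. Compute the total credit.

$1,609

Low-Income Housing Credit: income exceeds $169,900 by $13,650, which is 14 full-or-partial $1,000 increments; reduction = 14 × $24 = $336, leaving $456.
Earned Income Credit: 26% of the $950 excess over $182,600 is $247; credit = $1,400 − $247 = $1,153.
Dependent Care Credit: $183,550 meets or exceeds the $53,600 cutoff, so the credit is $0.
Total: $456 + $1,153 + $0 = $1,609.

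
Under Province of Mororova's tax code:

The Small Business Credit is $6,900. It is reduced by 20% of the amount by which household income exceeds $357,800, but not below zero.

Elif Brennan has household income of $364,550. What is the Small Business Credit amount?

Small Business Credit: 20% of the $6,750 excess over $357,800 is $1,350; credit = $6,900 − $1,350 = $5,550.

$5,550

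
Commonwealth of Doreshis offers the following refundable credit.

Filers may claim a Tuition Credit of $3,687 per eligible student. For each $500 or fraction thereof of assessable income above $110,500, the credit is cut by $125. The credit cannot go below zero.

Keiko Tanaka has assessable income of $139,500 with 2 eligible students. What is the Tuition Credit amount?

$124

Tuition Credit: base = 2 × $3,687 = $7,374. income exceeds $110,500 by $29,000, which is 58 full-or-partial $500 increments; reduction = 58 × $125 = $7,250, leaving $124.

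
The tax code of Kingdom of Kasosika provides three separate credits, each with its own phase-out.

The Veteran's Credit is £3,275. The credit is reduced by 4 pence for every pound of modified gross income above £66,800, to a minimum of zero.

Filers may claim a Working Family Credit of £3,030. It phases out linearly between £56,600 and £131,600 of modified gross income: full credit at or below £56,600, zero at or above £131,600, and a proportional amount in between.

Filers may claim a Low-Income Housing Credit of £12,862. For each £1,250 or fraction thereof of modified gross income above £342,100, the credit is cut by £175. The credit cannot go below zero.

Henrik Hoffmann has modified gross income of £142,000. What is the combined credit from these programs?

Veteran's Credit: 4% of the £75,200 excess over £66,800 is £3,008; credit = £3,275 − £3,008 = £267.
Working Family Credit: £142,000 is at or above £131,600, so the credit is £0.
Low-Income Housing Credit: £142,000 is at or below the £342,100 threshold, so the full £12,862 applies.
Total: £267 + £0 + £12,862 = £13,129.

£13,129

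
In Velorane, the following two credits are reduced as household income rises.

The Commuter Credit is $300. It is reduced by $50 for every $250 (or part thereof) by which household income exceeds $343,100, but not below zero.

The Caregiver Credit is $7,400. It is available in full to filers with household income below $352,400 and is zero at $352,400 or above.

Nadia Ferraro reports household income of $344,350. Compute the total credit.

Commuter Credit: income exceeds $343,100 by $1,250, which is 5 full-or-partial $250 increments; reduction = 5 × $50 = $250, leaving $50.
Caregiver Credit: $344,350 is below the $352,400 cutoff, so the full $7,400 applies.
Total: $50 + $7,400 = $7,450.

$7,450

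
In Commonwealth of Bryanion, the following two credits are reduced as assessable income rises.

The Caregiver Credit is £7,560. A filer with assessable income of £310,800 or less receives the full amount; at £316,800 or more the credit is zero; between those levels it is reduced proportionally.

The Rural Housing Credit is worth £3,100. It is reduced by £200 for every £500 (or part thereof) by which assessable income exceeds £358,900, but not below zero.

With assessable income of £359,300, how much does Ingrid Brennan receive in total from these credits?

£2,900

Caregiver Credit: £359,300 is at or above £316,800, so the credit is £0.
Rural Housing Credit: income exceeds £358,900 by £400, which is 1 full-or-partial £500 increment; reduction = 1 × £200 = £200, leaving £2,900.
Total: £0 + £2,900 = £2,900.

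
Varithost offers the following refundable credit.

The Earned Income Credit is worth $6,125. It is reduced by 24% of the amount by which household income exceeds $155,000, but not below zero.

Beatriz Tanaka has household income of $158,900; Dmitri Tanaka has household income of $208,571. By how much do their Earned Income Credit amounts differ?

$5,189

Beatriz ($158,900): Earned Income Credit: 24% of the $3,900 excess over $155,000 is $936; credit = $6,125 − $936 = $5,189.
Dmitri ($208,571): Earned Income Credit: 24% of the $53,571 excess over $155,000 is $12,857.04 ≥ base, so the credit is $0.
Difference: |$5,189 − $0| = $5,189.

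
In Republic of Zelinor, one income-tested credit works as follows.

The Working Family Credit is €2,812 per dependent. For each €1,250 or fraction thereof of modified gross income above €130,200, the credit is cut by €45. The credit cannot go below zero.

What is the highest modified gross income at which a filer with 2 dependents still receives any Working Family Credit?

Full credit = 2 × €2,812 = €5,624.
After 124 increments the reduction is 124 × €45 = €5,580, leaving €44; one more increment wipes it out. Increment 124 ends at excess 124 × €1,250 = €155,000, so the highest qualifying income is €130,200 + €155,000 = €285,200.

€285,200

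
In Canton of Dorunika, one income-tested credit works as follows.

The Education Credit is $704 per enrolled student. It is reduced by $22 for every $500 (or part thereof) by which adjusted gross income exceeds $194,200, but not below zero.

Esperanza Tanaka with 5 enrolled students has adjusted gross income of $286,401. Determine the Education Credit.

$0

Education Credit: base = 5 × $704 = $3,520. income exceeds $194,200 by $92,201 → 185 increments × $22 = $4,070 ≥ base, so the credit is $0.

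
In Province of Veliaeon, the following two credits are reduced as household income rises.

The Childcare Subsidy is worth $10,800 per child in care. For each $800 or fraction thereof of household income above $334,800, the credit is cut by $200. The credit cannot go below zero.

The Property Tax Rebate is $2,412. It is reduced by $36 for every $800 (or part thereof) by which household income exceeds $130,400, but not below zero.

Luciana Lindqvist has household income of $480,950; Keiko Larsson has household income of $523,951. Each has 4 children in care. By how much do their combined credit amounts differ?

$6,600

Luciana ($480,950): Childcare Subsidy: base = 4 × $10,800 = $43,200. income exceeds $334,800 by $146,150, which is 183 full-or-partial $800 increments; reduction = 183 × $200 = $36,600, leaving $6,600. Property Tax Rebate: income exceeds $130,400 by $350,550 → 439 increments × $36 = $15,804 ≥ base, so the credit is $0. total $6,600 + $0 = $6,600
Keiko ($523,951): Childcare Subsidy: base = 4 × $10,800 = $43,200. income exceeds $334,800 by $189,151 → 237 increments × $200 = $47,400 ≥ base, so the credit is $0. Property Tax Rebate: income exceeds $130,400 by $393,551 → 492 increments × $36 = $17,712 ≥ base, so the credit is $0. total $0 + $0 = $0
Difference: |$6,600 − $0| = $6,600.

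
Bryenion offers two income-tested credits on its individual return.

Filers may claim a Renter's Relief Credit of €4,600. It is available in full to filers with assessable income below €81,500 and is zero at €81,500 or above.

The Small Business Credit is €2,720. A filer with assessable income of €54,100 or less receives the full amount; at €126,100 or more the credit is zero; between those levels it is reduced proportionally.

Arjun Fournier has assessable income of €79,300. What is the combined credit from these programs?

€6,368

Renter's Relief Credit: €79,300 is below the €81,500 cutoff, so the full €4,600 applies.
Small Business Credit: €79,300 is €25,200 into a €72,000 phase-out range, leaving 46,800/72,000 of the credit: €2,720 × 46,800/72,000 = €1,768.
Total: €4,600 + €1,768 = €6,368.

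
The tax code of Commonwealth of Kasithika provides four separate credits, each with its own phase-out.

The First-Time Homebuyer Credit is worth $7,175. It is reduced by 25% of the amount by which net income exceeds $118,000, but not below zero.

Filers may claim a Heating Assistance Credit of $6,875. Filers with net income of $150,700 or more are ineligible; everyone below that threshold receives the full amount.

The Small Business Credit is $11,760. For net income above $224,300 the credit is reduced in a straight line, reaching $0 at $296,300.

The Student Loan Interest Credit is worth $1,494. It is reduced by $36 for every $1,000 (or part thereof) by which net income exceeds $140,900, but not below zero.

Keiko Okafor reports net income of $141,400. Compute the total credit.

$21,418

First-Time Homebuyer Credit: 25% of the $23,400 excess over $118,000 is $5,850; credit = $7,175 − $5,850 = $1,325.
Heating Assistance Credit: $141,400 is below the $150,700 cutoff, so the full $6,875 applies.
Small Business Credit: $141,400 is at or below the $224,300 threshold, so the full $11,760 applies.
Student Loan Interest Credit: income exceeds $140,900 by $500, which is 1 full-or-partial $1,000 increment; reduction = 1 × $36 = $36, leaving $1,458.
Total: $1,325 + $6,875 + $11,760 + $1,458 = $21,418.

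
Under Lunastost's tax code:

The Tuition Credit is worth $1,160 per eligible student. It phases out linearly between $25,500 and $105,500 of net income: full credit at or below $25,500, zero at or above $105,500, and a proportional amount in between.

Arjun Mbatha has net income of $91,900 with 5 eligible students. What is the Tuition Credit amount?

Tuition Credit: base = 5 × $1,160 = $5,800. $91,900 is $66,400 into a $80,000 phase-out range, leaving 13,600/80,000 of the credit: $5,800 × 13,600/80,000 = $986.

$986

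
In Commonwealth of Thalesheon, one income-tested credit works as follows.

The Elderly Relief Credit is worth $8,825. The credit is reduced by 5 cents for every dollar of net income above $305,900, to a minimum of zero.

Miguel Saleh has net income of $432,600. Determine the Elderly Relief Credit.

$2,490

Elderly Relief Credit: 5% of the $126,700 excess over $305,900 is $6,335; credit = $8,825 − $6,335 = $2,490.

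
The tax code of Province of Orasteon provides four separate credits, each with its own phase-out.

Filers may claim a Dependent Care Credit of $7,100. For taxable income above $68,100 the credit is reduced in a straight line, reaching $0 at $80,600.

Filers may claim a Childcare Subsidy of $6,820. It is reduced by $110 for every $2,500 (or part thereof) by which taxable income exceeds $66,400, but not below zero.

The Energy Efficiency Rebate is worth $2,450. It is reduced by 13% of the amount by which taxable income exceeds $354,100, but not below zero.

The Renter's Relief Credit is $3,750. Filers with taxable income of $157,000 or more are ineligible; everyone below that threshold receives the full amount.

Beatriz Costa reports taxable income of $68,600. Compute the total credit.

$19,726

Dependent Care Credit: $68,600 is $500 into a $12,500 phase-out range, leaving 12,000/12,500 of the credit: $7,100 × 12,000/12,500 = $6,816.
Childcare Subsidy: income exceeds $66,400 by $2,200, which is 1 full-or-partial $2,500 increment; reduction = 1 × $110 = $110, leaving $6,710.
Energy Efficiency Rebate: $68,600 is at or below the $354,100 threshold, so the full $2,450 applies.
Renter's Relief Credit: $68,600 is below the $157,000 cutoff, so the full $3,750 applies.
Total: $6,816 + $6,710 + $2,450 + $3,750 = $19,726.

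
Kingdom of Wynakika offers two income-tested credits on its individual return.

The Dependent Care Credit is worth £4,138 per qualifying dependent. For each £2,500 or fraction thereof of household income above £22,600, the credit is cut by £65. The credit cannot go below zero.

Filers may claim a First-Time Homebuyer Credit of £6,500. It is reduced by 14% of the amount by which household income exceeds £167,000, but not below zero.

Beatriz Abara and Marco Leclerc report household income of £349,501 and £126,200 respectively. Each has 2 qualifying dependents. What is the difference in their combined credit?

£12,046

Beatriz (£349,501): Dependent Care Credit: base = 2 × £4,138 = £8,276. income exceeds £22,600 by £326,901 → 131 increments × £65 = £8,515 ≥ base, so the credit is £0. First-Time Homebuyer Credit: 14% of the £182,501 excess over £167,000 is £25,550.14 ≥ base, so the credit is £0. total £0 + £0 = £0
Marco (£126,200): Dependent Care Credit: base = 2 × £4,138 = £8,276. income exceeds £22,600 by £103,600, which is 42 full-or-partial £2,500 increments; reduction = 42 × £65 = £2,730, leaving £5,546. First-Time Homebuyer Credit: £126,200 is at or below the £167,000 threshold, so the full £6,500 applies. total £5,546 + £6,500 = £12,046
Difference: |£0 − £12,046| = £12,046.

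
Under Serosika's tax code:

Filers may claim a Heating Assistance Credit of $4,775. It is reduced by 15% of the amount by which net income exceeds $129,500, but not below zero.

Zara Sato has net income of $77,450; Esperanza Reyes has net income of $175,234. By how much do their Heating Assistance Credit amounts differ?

$4,775

Zara ($77,450): Heating Assistance Credit: $77,450 is at or below the $129,500 threshold, so the full $4,775 applies.
Esperanza ($175,234): Heating Assistance Credit: 15% of the $45,734 excess over $129,500 is $6,860.10 ≥ base, so the credit is $0.
Difference: |$4,775 − $0| = $4,775.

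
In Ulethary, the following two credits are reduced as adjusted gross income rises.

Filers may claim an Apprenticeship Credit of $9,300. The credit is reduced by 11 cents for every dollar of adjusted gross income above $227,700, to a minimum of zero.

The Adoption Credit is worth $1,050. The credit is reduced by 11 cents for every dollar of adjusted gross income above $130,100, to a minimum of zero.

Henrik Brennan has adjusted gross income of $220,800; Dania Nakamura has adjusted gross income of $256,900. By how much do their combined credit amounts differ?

Henrik ($220,800): Apprenticeship Credit: $220,800 is at or below the $227,700 threshold, so the full $9,300 applies. Adoption Credit: 11% of the $90,700 excess over $130,100 is $9,977 ≥ base, so the credit is $0. total $9,300 + $0 = $9,300
Dania ($256,900): Apprenticeship Credit: 11% of the $29,200 excess over $227,700 is $3,212; credit = $9,300 − $3,212 = $6,088. Adoption Credit: 11% of the $126,800 excess over $130,100 is $13,948 ≥ base, so the credit is $0. total $6,088 + $0 = $6,088
Difference: |$9,300 − $6,088| = $3,212.

$3,212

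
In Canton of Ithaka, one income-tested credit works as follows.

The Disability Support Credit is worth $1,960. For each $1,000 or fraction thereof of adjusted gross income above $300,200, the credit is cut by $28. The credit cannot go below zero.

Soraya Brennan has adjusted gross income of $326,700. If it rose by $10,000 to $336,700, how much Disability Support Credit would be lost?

$280

At $326,700 — income exceeds $300,200 by $26,500, which is 27 full-or-partial $1,000 increments; reduction = 27 × $28 = $756, leaving $1,204.
At $336,700 — income exceeds $300,200 by $36,500, which is 37 full-or-partial $1,000 increments; reduction = 37 × $28 = $1,036, leaving $924.
Lost: $1,204 − $924 = $280.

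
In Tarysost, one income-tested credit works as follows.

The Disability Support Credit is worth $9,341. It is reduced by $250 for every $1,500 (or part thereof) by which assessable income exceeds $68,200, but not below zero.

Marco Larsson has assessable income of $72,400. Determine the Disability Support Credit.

Disability Support Credit: income exceeds $68,200 by $4,200, which is 3 full-or-partial $1,500 increments; reduction = 3 × $250 = $750, leaving $8,591.

$8,591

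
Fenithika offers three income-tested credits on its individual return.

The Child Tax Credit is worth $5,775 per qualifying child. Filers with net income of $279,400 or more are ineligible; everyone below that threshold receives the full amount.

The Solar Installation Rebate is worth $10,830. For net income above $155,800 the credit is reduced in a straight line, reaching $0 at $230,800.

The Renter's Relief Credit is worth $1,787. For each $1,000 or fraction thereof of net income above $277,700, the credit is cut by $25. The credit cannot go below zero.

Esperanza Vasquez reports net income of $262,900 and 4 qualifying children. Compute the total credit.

Child Tax Credit: base = 4 × $5,775 = $23,100. $262,900 is below the $279,400 cutoff, so the full $23,100 applies.
Solar Installation Rebate: $262,900 is at or above $230,800, so the credit is $0.
Renter's Relief Credit: $262,900 is at or below the $277,700 threshold, so the full $1,787 applies.
Total: $23,100 + $0 + $1,787 = $24,887.

$24,887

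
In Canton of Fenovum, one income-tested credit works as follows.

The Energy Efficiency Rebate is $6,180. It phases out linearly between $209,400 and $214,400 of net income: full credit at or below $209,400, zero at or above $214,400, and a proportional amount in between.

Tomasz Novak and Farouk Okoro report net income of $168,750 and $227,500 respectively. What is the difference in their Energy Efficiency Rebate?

Tomasz ($168,750): Energy Efficiency Rebate: $168,750 is at or below the $209,400 threshold, so the full $6,180 applies.
Farouk ($227,500): Energy Efficiency Rebate: $227,500 is at or above $214,400, so the credit is $0.
Difference: |$6,180 − $0| = $6,180.

$6,180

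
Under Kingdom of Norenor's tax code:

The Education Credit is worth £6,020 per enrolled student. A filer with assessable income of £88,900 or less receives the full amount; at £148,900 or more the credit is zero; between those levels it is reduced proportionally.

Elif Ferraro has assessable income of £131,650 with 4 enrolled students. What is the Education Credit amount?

Education Credit: base = 4 × £6,020 = £24,080. £131,650 is £42,750 into a £60,000 phase-out range, leaving 17,250/60,000 of the credit: £24,080 × 17,250/60,000 = £6,923.

£6,923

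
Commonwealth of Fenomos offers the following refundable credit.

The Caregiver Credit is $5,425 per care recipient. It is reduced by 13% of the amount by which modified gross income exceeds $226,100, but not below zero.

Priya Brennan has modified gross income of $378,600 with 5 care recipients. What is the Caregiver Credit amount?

$7,300

Caregiver Credit: base = 5 × $5,425 = $27,125. 13% of the $152,500 excess over $226,100 is $19,825; credit = $27,125 − $19,825 = $7,300.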